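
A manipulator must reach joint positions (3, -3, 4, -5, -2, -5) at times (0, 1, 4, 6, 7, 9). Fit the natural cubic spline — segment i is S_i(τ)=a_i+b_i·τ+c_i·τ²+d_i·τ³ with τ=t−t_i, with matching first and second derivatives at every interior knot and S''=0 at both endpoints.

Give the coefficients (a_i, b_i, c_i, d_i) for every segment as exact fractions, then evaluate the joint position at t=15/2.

Δ: Δ0=-6, Δ1=7/3, Δ2=-9/2, Δ3=3, Δ4=-3/2
row 1: diag=8, rhs=50; c'=3/8, d'=25/4
row 2: denom=10−3·3/8=71/8; d'=(-41−3·25/4)/(71/8)=-478/71
row 3: denom=6−2·16/71=394/71; d'=(45−2·-478/71)/(394/71)=4151/394
row 4: denom=6−1·71/394=2293/394; d'=(-27−1·4151/394)/(2293/394)=-14789/2293
back: M4=-14789/2293
back: M3=4151/394−71/394·-14789/2293=26823/2293
back: M2=-478/71−16/71·26823/2293=-21482/2293
back: M1=25/4−3/8·-21482/2293=22387/2293
M: M0=0, M1=22387/2293, M2=-21482/2293, M3=26823/2293, M4=-14789/2293, M5=0
seg 0: a=3, c=M0/2=0, d=(M1−M0)/(6·1)=22387/13758, b=Δ0−h0·(2M0+M1)/6=-104935/13758
seg 1: a=-3, c=M1/2=22387/4586, d=(M2−M1)/(6·3)=-14623/13758, b=Δ1−h1·(2M1+M2)/6=-18887/6879
seg 2: a=4, c=M2/2=-10741/2293, d=(M3−M2)/(6·2)=48305/27516, b=Δ2−h2·(2M2+M3)/6=-29629/13758
seg 3: a=-5, c=M3/2=26823/4586, d=(M4−M3)/(6·1)=-20806/6879, b=Δ3−h3·(2M3+M4)/6=2417/13758
seg 4: a=-2, c=M4/2=-14789/4586, d=(M5−M4)/(6·2)=14789/27516, b=Δ4−h4·(2M4+M5)/6=38519/13758
t_q=15/2 → seg 4, τ=1/2; S=-2+38519/13758·τ+-14789/4586·τ²+14789/27516·τ³=-98261/73376

  seg 0: a=3 b=-104935/13758 c=0 d=22387/13758
  seg 1: a=-3 b=-18887/6879 c=22387/4586 d=-14623/13758
  seg 2: a=4 b=-29629/13758 c=-10741/2293 d=48305/27516
  seg 3: a=-5 b=2417/13758 c=26823/4586 d=-20806/6879
  seg 4: a=-2 b=38519/13758 c=-14789/4586 d=14789/27516
S(15/2) = -98261/73376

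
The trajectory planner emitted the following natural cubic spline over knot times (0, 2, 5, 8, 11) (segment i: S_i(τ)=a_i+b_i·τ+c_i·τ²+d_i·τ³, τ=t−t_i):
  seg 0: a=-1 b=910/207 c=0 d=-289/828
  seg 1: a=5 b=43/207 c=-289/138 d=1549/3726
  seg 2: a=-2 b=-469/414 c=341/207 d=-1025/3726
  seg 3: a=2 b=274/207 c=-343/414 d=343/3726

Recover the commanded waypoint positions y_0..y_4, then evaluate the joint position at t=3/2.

y_0=-1 y_1=5 y_2=-2 y_3=2 y_4=1
S(3/2) = 9751/2208

y_0 = S_0(0) = a_0 = -1
y_1 = S_1(0) = a_1 = 5
y_2 = S_2(0) = a_2 = -2
y_3 = S_3(0) = a_3 = 2
y_4 = S_3(3) = 1
t_q=3/2 is in segment 0 (τ=3/2); S_0(τ)=9751/2208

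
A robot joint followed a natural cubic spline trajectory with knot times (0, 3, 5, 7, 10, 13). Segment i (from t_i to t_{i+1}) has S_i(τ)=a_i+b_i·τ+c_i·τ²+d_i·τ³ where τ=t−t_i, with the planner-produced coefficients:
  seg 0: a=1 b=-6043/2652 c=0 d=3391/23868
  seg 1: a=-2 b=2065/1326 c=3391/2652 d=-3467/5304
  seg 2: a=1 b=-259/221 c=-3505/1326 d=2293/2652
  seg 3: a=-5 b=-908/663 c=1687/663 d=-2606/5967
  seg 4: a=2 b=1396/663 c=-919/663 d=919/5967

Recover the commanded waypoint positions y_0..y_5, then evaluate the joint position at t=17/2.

y_0 = S_0(0) = a_0 = 1
y_1 = S_1(0) = a_1 = -2
y_2 = S_2(0) = a_2 = 1
y_3 = S_3(0) = a_3 = -5
y_4 = S_4(0) = a_4 = 2
y_5 = S_4(3) = 0
t_q=17/2 is in segment 3 (τ=3/2); S_3(τ)=-1239/442

y_0=1 y_1=-2 y_2=1 y_3=-5 y_4=2 y_5=0
S(17/2) = -1239/442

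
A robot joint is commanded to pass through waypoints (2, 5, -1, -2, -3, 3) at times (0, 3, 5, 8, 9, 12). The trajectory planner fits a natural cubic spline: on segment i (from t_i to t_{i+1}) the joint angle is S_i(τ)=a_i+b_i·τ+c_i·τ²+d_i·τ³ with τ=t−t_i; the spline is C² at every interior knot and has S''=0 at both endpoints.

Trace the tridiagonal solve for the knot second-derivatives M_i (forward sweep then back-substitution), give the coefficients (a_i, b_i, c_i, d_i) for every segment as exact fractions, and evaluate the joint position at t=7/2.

  seg 0: a=2 b=2197/888 c=0 d=-1309/7992
  seg 1: a=5 b=-865/444 c=-1309/888 d=421/888
  seg 2: a=-1 b=-319/148 c=1217/888 d=-2033/7992
  seg 3: a=-2 b=-237/296 c=-34/37 d=213/296
  seg 4: a=-3 b=-71/148 c=367/296 d=-367/2664
S(7/2) = 8801/2368

Δ: Δ0=1, Δ1=-3, Δ2=-1/3, Δ3=-1, Δ4=2
row 1: diag=10, rhs=-24; c'=1/5, d'=-12/5
row 2: denom=10−2·1/5=48/5; d'=(16−2·-12/5)/(48/5)=13/6
row 3: denom=8−3·5/16=113/16; d'=(-4−3·13/6)/(113/16)=-168/113
row 4: denom=8−1·16/113=888/113; d'=(18−1·-168/113)/(888/113)=367/148
back: M4=367/148
back: M3=-168/113−16/113·367/148=-68/37
back: M2=13/6−5/16·-68/37=1217/444
back: M1=-12/5−1/5·1217/444=-1309/444
M: M0=0, M1=-1309/444, M2=1217/444, M3=-68/37, M4=367/148, M5=0
seg 0: a=2, c=M0/2=0, d=(M1−M0)/(6·3)=-1309/7992, b=Δ0−h0·(2M0+M1)/6=2197/888
seg 1: a=5, c=M1/2=-1309/888, d=(M2−M1)/(6·2)=421/888, b=Δ1−h1·(2M1+M2)/6=-865/444
seg 2: a=-1, c=M2/2=1217/888, d=(M3−M2)/(6·3)=-2033/7992, b=Δ2−h2·(2M2+M3)/6=-319/148
seg 3: a=-2, c=M3/2=-34/37, d=(M4−M3)/(6·1)=213/296, b=Δ3−h3·(2M3+M4)/6=-237/296
seg 4: a=-3, c=M4/2=367/296, d=(M5−M4)/(6·3)=-367/2664, b=Δ4−h4·(2M4+M5)/6=-71/148
t_q=7/2 → seg 1, τ=1/2; S=5+-865/444·τ+-1309/888·τ²+421/888·τ³=8801/2368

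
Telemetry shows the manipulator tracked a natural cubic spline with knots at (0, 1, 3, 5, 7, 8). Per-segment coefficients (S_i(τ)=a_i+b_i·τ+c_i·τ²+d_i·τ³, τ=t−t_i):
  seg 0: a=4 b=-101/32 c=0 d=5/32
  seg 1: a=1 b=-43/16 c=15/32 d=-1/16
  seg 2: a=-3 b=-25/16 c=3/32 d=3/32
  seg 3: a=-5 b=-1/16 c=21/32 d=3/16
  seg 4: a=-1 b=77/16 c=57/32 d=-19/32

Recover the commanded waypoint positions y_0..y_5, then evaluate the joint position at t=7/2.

y_0 = S_0(0) = a_0 = 4
y_1 = S_1(0) = a_1 = 1
y_2 = S_2(0) = a_2 = -3
y_3 = S_3(0) = a_3 = -5
y_4 = S_4(0) = a_4 = -1
y_5 = S_4(1) = 5
t_q=7/2 is in segment 2 (τ=1/2); S_2(τ)=-959/256

y_0=4 y_1=1 y_2=-3 y_3=-5 y_4=-1 y_5=5
S(7/2) = -959/256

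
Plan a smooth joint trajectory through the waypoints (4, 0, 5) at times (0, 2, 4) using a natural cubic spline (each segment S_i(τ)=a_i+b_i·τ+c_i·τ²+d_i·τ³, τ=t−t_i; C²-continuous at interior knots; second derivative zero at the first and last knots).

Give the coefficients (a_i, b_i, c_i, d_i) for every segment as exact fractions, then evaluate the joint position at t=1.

  seg 0: a=4 b=-25/8 c=0 d=9/32
  seg 1: a=0 b=1/4 c=27/16 d=-9/32
S(1) = 37/32

Δ: Δ0=-2, Δ1=5/2
row 1: diag=8, rhs=27; c'=1/4, d'=27/8
back: M1=27/8
M: M0=0, M1=27/8, M2=0
seg 0: a=4, c=M0/2=0, d=(M1−M0)/(6·2)=9/32, b=Δ0−h0·(2M0+M1)/6=-25/8
seg 1: a=0, c=M1/2=27/16, d=(M2−M1)/(6·2)=-9/32, b=Δ1−h1·(2M1+M2)/6=1/4
t_q=1 → seg 0, τ=1; S=4+-25/8·τ+0·τ²+9/32·τ³=37/32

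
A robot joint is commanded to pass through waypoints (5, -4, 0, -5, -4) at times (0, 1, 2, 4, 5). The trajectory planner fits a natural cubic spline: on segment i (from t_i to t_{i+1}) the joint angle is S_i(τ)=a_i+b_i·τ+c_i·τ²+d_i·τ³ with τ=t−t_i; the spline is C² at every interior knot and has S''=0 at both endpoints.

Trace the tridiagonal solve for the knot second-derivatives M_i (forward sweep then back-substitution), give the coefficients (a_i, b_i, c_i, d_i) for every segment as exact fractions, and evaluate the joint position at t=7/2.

  seg 0: a=5 b=-780/61 c=0 d=231/61
  seg 1: a=-4 b=-87/61 c=693/61 d=-362/61
  seg 2: a=0 b=213/61 c=-393/61 d=841/488
  seg 3: a=-5 b=-195/122 c=951/244 d=-317/244
S(7/2) = -13437/3904

Δ: Δ0=-9, Δ1=4, Δ2=-5/2, Δ3=1
row 1: diag=4, rhs=78; c'=1/4, d'=39/2
row 2: denom=6−1·1/4=23/4; d'=(-39−1·39/2)/(23/4)=-234/23
row 3: denom=6−2·8/23=122/23; d'=(21−2·-234/23)/(122/23)=951/122
back: M3=951/122
back: M2=-234/23−8/23·951/122=-786/61
back: M1=39/2−1/4·-786/61=1386/61
M: M0=0, M1=1386/61, M2=-786/61, M3=951/122, M4=0
seg 0: a=5, c=M0/2=0, d=(M1−M0)/(6·1)=231/61, b=Δ0−h0·(2M0+M1)/6=-780/61
seg 1: a=-4, c=M1/2=693/61, d=(M2−M1)/(6·1)=-362/61, b=Δ1−h1·(2M1+M2)/6=-87/61
seg 2: a=0, c=M2/2=-393/61, d=(M3−M2)/(6·2)=841/488, b=Δ2−h2·(2M2+M3)/6=213/61
seg 3: a=-5, c=M3/2=951/244, d=(M4−M3)/(6·1)=-317/244, b=Δ3−h3·(2M3+M4)/6=-195/122
t_q=7/2 → seg 2, τ=3/2; S=0+213/61·τ+-393/61·τ²+841/488·τ³=-13437/3904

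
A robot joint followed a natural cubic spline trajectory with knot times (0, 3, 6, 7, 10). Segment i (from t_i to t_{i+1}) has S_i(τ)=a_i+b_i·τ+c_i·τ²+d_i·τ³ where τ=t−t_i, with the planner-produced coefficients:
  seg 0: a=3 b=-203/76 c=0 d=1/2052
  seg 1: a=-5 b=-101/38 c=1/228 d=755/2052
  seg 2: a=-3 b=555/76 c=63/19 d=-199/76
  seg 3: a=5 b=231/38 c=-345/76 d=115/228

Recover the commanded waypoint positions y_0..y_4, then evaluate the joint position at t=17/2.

y_0 = S_0(0) = a_0 = 3
y_1 = S_1(0) = a_1 = -5
y_2 = S_2(0) = a_2 = -3
y_3 = S_3(0) = a_3 = 5
y_4 = S_3(3) = -4
t_q=17/2 is in segment 3 (τ=3/2); S_3(τ)=3409/608

y_0=3 y_1=-5 y_2=-3 y_3=5 y_4=-4
S(17/2) = 3409/608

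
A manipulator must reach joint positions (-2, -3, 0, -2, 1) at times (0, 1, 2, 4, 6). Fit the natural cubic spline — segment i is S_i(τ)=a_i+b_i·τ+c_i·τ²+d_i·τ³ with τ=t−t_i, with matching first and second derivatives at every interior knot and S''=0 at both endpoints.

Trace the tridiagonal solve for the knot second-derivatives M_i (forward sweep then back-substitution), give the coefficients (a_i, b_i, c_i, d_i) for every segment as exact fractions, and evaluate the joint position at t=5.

Δ: Δ0=-1, Δ1=3, Δ2=-1, Δ3=3/2
row 1: diag=4, rhs=24; c'=1/4, d'=6
row 2: denom=6−1·1/4=23/4; d'=(-24−1·6)/(23/4)=-120/23
row 3: denom=8−2·8/23=168/23; d'=(15−2·-120/23)/(168/23)=195/56
back: M3=195/56
back: M2=-120/23−8/23·195/56=-45/7
back: M1=6−1/4·-45/7=213/28
M: M0=0, M1=213/28, M2=-45/7, M3=195/56, M4=0
seg 0: a=-2, c=M0/2=0, d=(M1−M0)/(6·1)=71/56, b=Δ0−h0·(2M0+M1)/6=-127/56
seg 1: a=-3, c=M1/2=213/56, d=(M2−M1)/(6·1)=-131/56, b=Δ1−h1·(2M1+M2)/6=43/28
seg 2: a=0, c=M2/2=-45/14, d=(M3−M2)/(6·2)=185/224, b=Δ2−h2·(2M2+M3)/6=17/8
seg 3: a=-2, c=M3/2=195/112, d=(M4−M3)/(6·2)=-65/224, b=Δ3−h3·(2M3+M4)/6=-23/28
t_q=5 → seg 3, τ=1; S=-2+-23/28·τ+195/112·τ²+-65/224·τ³=-307/224

  seg 0: a=-2 b=-127/56 c=0 d=71/56
  seg 1: a=-3 b=43/28 c=213/56 d=-131/56
  seg 2: a=0 b=17/8 c=-45/14 d=185/224
  seg 3: a=-2 b=-23/28 c=195/112 d=-65/224
S(5) = -307/224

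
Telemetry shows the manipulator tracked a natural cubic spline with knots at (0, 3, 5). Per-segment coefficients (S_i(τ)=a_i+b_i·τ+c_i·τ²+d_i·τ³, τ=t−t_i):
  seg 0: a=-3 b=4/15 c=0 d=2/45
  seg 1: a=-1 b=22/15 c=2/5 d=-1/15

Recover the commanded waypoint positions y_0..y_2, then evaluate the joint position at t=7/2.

y_0 = S_0(0) = a_0 = -3
y_1 = S_1(0) = a_1 = -1
y_2 = S_1(2) = 3
t_q=7/2 is in segment 1 (τ=1/2); S_1(τ)=-7/40

y_0=-3 y_1=-1 y_2=3
S(7/2) = -7/40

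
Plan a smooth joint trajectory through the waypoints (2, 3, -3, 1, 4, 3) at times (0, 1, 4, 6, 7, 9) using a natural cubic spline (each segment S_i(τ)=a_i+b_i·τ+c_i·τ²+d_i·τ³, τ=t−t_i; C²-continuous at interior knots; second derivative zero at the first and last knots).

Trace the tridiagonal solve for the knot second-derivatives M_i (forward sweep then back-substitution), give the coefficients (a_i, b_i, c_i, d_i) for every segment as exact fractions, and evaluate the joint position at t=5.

Δ: Δ0=1, Δ1=-2, Δ2=2, Δ3=3, Δ4=-1/2
row 1: diag=8, rhs=-18; c'=3/8, d'=-9/4
row 2: denom=10−3·3/8=71/8; d'=(24−3·-9/4)/(71/8)=246/71
row 3: denom=6−2·16/71=394/71; d'=(6−2·246/71)/(394/71)=-33/197
row 4: denom=6−1·71/394=2293/394; d'=(-21−1·-33/197)/(2293/394)=-8208/2293
back: M4=-8208/2293
back: M3=-33/197−71/394·-8208/2293=1095/2293
back: M2=246/71−16/71·1095/2293=7698/2293
back: M1=-9/4−3/8·7698/2293=-8046/2293
M: M0=0, M1=-8046/2293, M2=7698/2293, M3=1095/2293, M4=-8208/2293, M5=0
seg 0: a=2, c=M0/2=0, d=(M1−M0)/(6·1)=-1341/2293, b=Δ0−h0·(2M0+M1)/6=3634/2293
seg 1: a=3, c=M1/2=-4023/2293, d=(M2−M1)/(6·3)=2624/6879, b=Δ1−h1·(2M1+M2)/6=-389/2293
seg 2: a=-3, c=M2/2=3849/2293, d=(M3−M2)/(6·2)=-2201/9172, b=Δ2−h2·(2M2+M3)/6=-911/2293
seg 3: a=1, c=M3/2=1095/4586, d=(M4−M3)/(6·1)=-3101/4586, b=Δ3−h3·(2M3+M4)/6=7882/2293
seg 4: a=4, c=M4/2=-4104/2293, d=(M5−M4)/(6·2)=684/2293, b=Δ4−h4·(2M4+M5)/6=8651/4586
t_q=5 → seg 2, τ=1; S=-3+-911/2293·τ+3849/2293·τ²+-2201/9172·τ³=-17965/9172

  seg 0: a=2 b=3634/2293 c=0 d=-1341/2293
  seg 1: a=3 b=-389/2293 c=-4023/2293 d=2624/6879
  seg 2: a=-3 b=-911/2293 c=3849/2293 d=-2201/9172
  seg 3: a=1 b=7882/2293 c=1095/4586 d=-3101/4586
  seg 4: a=4 b=8651/4586 c=-4104/2293 d=684/2293
S(5) = -17965/9172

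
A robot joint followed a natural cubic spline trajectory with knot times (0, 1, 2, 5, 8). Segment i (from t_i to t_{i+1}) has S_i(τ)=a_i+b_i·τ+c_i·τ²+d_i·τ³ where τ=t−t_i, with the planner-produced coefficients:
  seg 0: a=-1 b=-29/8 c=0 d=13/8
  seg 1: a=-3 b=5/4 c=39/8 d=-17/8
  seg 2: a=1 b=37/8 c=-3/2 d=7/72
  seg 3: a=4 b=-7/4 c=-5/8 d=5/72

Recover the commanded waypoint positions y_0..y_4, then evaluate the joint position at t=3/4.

y_0 = S_0(0) = a_0 = -1
y_1 = S_1(0) = a_1 = -3
y_2 = S_2(0) = a_2 = 1
y_3 = S_3(0) = a_3 = 4
y_4 = S_3(3) = -5
t_q=3/4 is in segment 0 (τ=3/4); S_0(τ)=-1553/512

y_0=-1 y_1=-3 y_2=1 y_3=4 y_4=-5
S(3/4) = -1553/512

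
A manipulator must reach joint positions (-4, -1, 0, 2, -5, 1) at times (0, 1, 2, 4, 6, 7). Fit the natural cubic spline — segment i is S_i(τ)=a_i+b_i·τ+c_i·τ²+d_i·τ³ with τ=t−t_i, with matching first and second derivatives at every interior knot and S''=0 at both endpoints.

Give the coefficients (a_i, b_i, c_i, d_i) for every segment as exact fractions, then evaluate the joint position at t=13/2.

Δ: Δ0=3, Δ1=1, Δ2=1, Δ3=-7/2, Δ4=6
row 1: diag=4, rhs=-12; c'=1/4, d'=-3
row 2: denom=6−1·1/4=23/4; d'=(0−1·-3)/(23/4)=12/23
row 3: denom=8−2·8/23=168/23; d'=(-27−2·12/23)/(168/23)=-215/56
row 4: denom=6−2·23/84=229/42; d'=(57−2·-215/56)/(229/42)=5433/458
back: M4=5433/458
back: M3=-215/56−23/84·5433/458=-1623/229
back: M2=12/23−8/23·-1623/229=684/229
back: M1=-3−1/4·684/229=-858/229
M: M0=0, M1=-858/229, M2=684/229, M3=-1623/229, M4=5433/458, M5=0
seg 0: a=-4, c=M0/2=0, d=(M1−M0)/(6·1)=-143/229, b=Δ0−h0·(2M0+M1)/6=830/229
seg 1: a=-1, c=M1/2=-429/229, d=(M2−M1)/(6·1)=257/229, b=Δ1−h1·(2M1+M2)/6=401/229
seg 2: a=0, c=M2/2=342/229, d=(M3−M2)/(6·2)=-769/916, b=Δ2−h2·(2M2+M3)/6=314/229
seg 3: a=2, c=M3/2=-1623/458, d=(M4−M3)/(6·2)=2893/1832, b=Δ3−h3·(2M3+M4)/6=-625/229
seg 4: a=-5, c=M4/2=5433/916, d=(M5−M4)/(6·1)=-1811/916, b=Δ4−h4·(2M4+M5)/6=937/458
t_q=13/2 → seg 4, τ=1/2; S=-5+937/458·τ+5433/916·τ²+-1811/916·τ³=-20089/7328

  seg 0: a=-4 b=830/229 c=0 d=-143/229
  seg 1: a=-1 b=401/229 c=-429/229 d=257/229
  seg 2: a=0 b=314/229 c=342/229 d=-769/916
  seg 3: a=2 b=-625/229 c=-1623/458 d=2893/1832
  seg 4: a=-5 b=937/458 c=5433/916 d=-1811/916
S(13/2) = -20089/7328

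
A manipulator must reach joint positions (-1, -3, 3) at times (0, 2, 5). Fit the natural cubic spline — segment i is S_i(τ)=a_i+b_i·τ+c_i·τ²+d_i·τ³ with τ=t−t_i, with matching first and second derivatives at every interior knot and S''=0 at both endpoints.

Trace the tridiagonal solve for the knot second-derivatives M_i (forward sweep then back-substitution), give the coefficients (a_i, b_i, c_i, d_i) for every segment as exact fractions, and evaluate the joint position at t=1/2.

  seg 0: a=-1 b=-8/5 c=0 d=3/20
  seg 1: a=-3 b=1/5 c=9/10 d=-1/10
S(1/2) = -57/32

Δ: Δ0=-1, Δ1=2
row 1: diag=10, rhs=18; c'=3/10, d'=9/5
back: M1=9/5
M: M0=0, M1=9/5, M2=0
seg 0: a=-1, c=M0/2=0, d=(M1−M0)/(6·2)=3/20, b=Δ0−h0·(2M0+M1)/6=-8/5
seg 1: a=-3, c=M1/2=9/10, d=(M2−M1)/(6·3)=-1/10, b=Δ1−h1·(2M1+M2)/6=1/5
t_q=1/2 → seg 0, τ=1/2; S=-1+-8/5·τ+0·τ²+3/20·τ³=-57/32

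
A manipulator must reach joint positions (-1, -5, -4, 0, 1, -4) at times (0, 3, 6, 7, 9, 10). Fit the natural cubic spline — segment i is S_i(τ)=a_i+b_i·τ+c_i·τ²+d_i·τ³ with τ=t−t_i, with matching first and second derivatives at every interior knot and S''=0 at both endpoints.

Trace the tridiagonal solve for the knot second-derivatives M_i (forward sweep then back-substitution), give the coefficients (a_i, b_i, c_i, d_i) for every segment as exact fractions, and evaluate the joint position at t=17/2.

  seg 0: a=-1 b=-155/113 c=0 d=13/3051
  seg 1: a=-5 b=-142/113 c=13/339 d=500/3051
  seg 2: a=-4 b=384/113 c=171/113 d=-103/113
  seg 3: a=0 b=417/113 c=-138/113 d=-169/904
  seg 4: a=1 b=-777/226 c=-1059/452 d=353/452
S(17/2) = 15597/7232

Δ: Δ0=-4/3, Δ1=1/3, Δ2=4, Δ3=1/2, Δ4=-5
row 1: diag=12, rhs=10; c'=1/4, d'=5/6
row 2: denom=8−3·1/4=29/4; d'=(22−3·5/6)/(29/4)=78/29
row 3: denom=6−1·4/29=170/29; d'=(-21−1·78/29)/(170/29)=-687/170
row 4: denom=6−2·29/85=452/85; d'=(-33−2·-687/170)/(452/85)=-1059/226
back: M4=-1059/226
back: M3=-687/170−29/85·-1059/226=-276/113
back: M2=78/29−4/29·-276/113=342/113
back: M1=5/6−1/4·342/113=26/339
M: M0=0, M1=26/339, M2=342/113, M3=-276/113, M4=-1059/226, M5=0
seg 0: a=-1, c=M0/2=0, d=(M1−M0)/(6·3)=13/3051, b=Δ0−h0·(2M0+M1)/6=-155/113
seg 1: a=-5, c=M1/2=13/339, d=(M2−M1)/(6·3)=500/3051, b=Δ1−h1·(2M1+M2)/6=-142/113
seg 2: a=-4, c=M2/2=171/113, d=(M3−M2)/(6·1)=-103/113, b=Δ2−h2·(2M2+M3)/6=384/113
seg 3: a=0, c=M3/2=-138/113, d=(M4−M3)/(6·2)=-169/904, b=Δ3−h3·(2M3+M4)/6=417/113
seg 4: a=1, c=M4/2=-1059/452, d=(M5−M4)/(6·1)=353/452, b=Δ4−h4·(2M4+M5)/6=-777/226
t_q=17/2 → seg 3, τ=3/2; S=0+417/113·τ+-138/113·τ²+-169/904·τ³=15597/7232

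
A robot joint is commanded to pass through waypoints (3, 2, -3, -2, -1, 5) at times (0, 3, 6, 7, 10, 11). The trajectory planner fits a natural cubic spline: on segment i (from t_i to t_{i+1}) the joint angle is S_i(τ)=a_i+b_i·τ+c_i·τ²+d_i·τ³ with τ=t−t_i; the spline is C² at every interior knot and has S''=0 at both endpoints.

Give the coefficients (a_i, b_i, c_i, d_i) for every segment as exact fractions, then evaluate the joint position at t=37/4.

  seg 0: a=3 b=562/1563 c=0 d=-361/4689
  seg 1: a=2 b=-2687/1563 c=-361/521 d=3331/14067
  seg 2: a=-3 b=808/1563 c=2248/1563 d=-1493/1563
  seg 3: a=-2 b=275/521 c=-2231/1563 d=6389/14067
  seg 4: a=-1 b=2202/521 c=1386/521 d=-462/521
S(37/4) = -95533/33344

Δ: Δ0=-1/3, Δ1=-5/3, Δ2=1, Δ3=1/3, Δ4=6
row 1: diag=12, rhs=-8; c'=1/4, d'=-2/3
row 2: denom=8−3·1/4=29/4; d'=(16−3·-2/3)/(29/4)=72/29
row 3: denom=8−1·4/29=228/29; d'=(-4−1·72/29)/(228/29)=-47/57
row 4: denom=8−3·29/76=521/76; d'=(34−3·-47/57)/(521/76)=2772/521
back: M4=2772/521
back: M3=-47/57−29/76·2772/521=-4462/1563
back: M2=72/29−4/29·-4462/1563=4496/1563
back: M1=-2/3−1/4·4496/1563=-722/521
M: M0=0, M1=-722/521, M2=4496/1563, M3=-4462/1563, M4=2772/521, M5=0
seg 0: a=3, c=M0/2=0, d=(M1−M0)/(6·3)=-361/4689, b=Δ0−h0·(2M0+M1)/6=562/1563
seg 1: a=2, c=M1/2=-361/521, d=(M2−M1)/(6·3)=3331/14067, b=Δ1−h1·(2M1+M2)/6=-2687/1563
seg 2: a=-3, c=M2/2=2248/1563, d=(M3−M2)/(6·1)=-1493/1563, b=Δ2−h2·(2M2+M3)/6=808/1563
seg 3: a=-2, c=M3/2=-2231/1563, d=(M4−M3)/(6·3)=6389/14067, b=Δ3−h3·(2M3+M4)/6=275/521
seg 4: a=-1, c=M4/2=1386/521, d=(M5−M4)/(6·1)=-462/521, b=Δ4−h4·(2M4+M5)/6=2202/521
t_q=37/4 → seg 3, τ=9/4; S=-2+275/521·τ+-2231/1563·τ²+6389/14067·τ³=-95533/33344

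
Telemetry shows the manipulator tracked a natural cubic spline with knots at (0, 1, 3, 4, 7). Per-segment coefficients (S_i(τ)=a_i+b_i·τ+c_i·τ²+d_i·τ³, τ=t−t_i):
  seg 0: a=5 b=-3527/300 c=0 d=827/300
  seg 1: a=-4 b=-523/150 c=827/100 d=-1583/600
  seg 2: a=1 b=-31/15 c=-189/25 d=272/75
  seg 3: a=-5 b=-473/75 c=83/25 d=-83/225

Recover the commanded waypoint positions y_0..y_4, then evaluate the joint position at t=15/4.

y_0=5 y_1=-4 y_2=1 y_3=-5 y_4=-4
S(15/4) = -1309/400

y_0 = S_0(0) = a_0 = 5
y_1 = S_1(0) = a_1 = -4
y_2 = S_2(0) = a_2 = 1
y_3 = S_3(0) = a_3 = -5
y_4 = S_3(3) = -4
t_q=15/4 is in segment 2 (τ=3/4); S_2(τ)=-1309/400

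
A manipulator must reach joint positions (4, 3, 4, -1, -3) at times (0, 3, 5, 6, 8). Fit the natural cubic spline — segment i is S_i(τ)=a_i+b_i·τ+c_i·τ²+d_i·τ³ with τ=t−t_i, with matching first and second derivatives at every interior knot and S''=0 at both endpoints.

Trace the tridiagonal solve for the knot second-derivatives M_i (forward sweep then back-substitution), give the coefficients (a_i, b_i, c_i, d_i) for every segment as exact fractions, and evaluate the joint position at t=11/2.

Δ: Δ0=-1/3, Δ1=1/2, Δ2=-5, Δ3=-1
row 1: diag=10, rhs=5; c'=1/5, d'=1/2
row 2: denom=6−2·1/5=28/5; d'=(-33−2·1/2)/(28/5)=-85/14
row 3: denom=6−1·5/28=163/28; d'=(24−1·-85/14)/(163/28)=842/163
back: M3=842/163
back: M2=-85/14−5/28·842/163=-1140/163
back: M1=1/2−1/5·-1140/163=619/326
M: M0=0, M1=619/326, M2=-1140/163, M3=842/163, M4=0
seg 0: a=4, c=M0/2=0, d=(M1−M0)/(6·3)=619/5868, b=Δ0−h0·(2M0+M1)/6=-2509/1956
seg 1: a=3, c=M1/2=619/652, d=(M2−M1)/(6·2)=-2899/3912, b=Δ1−h1·(2M1+M2)/6=1531/978
seg 2: a=4, c=M2/2=-570/163, d=(M3−M2)/(6·1)=991/489, b=Δ2−h2·(2M2+M3)/6=-1726/489
seg 3: a=-1, c=M3/2=421/163, d=(M4−M3)/(6·2)=-421/978, b=Δ3−h3·(2M3+M4)/6=-2173/489
t_q=11/2 → seg 2, τ=1/2; S=4+-1726/489·τ+-570/163·τ²+991/489·τ³=2105/1304

  seg 0: a=4 b=-2509/1956 c=0 d=619/5868
  seg 1: a=3 b=1531/978 c=619/652 d=-2899/3912
  seg 2: a=4 b=-1726/489 c=-570/163 d=991/489
  seg 3: a=-1 b=-2173/489 c=421/163 d=-421/978
S(11/2) = 2105/1304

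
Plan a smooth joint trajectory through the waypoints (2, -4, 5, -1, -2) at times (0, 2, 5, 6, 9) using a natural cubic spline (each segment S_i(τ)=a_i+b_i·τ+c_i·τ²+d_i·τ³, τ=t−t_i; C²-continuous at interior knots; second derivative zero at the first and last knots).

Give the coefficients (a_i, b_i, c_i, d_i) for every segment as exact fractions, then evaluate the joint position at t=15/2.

Δ: Δ0=-3, Δ1=3, Δ2=-6, Δ3=-1/3
row 1: diag=10, rhs=36; c'=3/10, d'=18/5
row 2: denom=8−3·3/10=71/10; d'=(-54−3·18/5)/(71/10)=-648/71
row 3: denom=8−1·10/71=558/71; d'=(34−1·-648/71)/(558/71)=1531/279
back: M3=1531/279
back: M2=-648/71−10/71·1531/279=-2762/279
back: M1=18/5−3/10·-2762/279=611/93
M: M0=0, M1=611/93, M2=-2762/279, M3=1531/279, M4=0
seg 0: a=2, c=M0/2=0, d=(M1−M0)/(6·2)=611/1116, b=Δ0−h0·(2M0+M1)/6=-1448/279
seg 1: a=-4, c=M1/2=611/186, d=(M2−M1)/(6·3)=-4595/5022, b=Δ1−h1·(2M1+M2)/6=385/279
seg 2: a=5, c=M2/2=-1381/279, d=(M3−M2)/(6·1)=159/62, b=Δ2−h2·(2M2+M3)/6=-2017/558
seg 3: a=-1, c=M3/2=1531/558, d=(M4−M3)/(6·3)=-1531/5022, b=Δ3−h3·(2M3+M4)/6=-1624/279
t_q=15/2 → seg 3, τ=3/2; S=-1+-1624/279·τ+1531/558·τ²+-1531/5022·τ³=-2275/496

  seg 0: a=2 b=-1448/279 c=0 d=611/1116
  seg 1: a=-4 b=385/279 c=611/186 d=-4595/5022
  seg 2: a=5 b=-2017/558 c=-1381/279 d=159/62
  seg 3: a=-1 b=-1624/279 c=1531/558 d=-1531/5022
S(15/2) = -2275/496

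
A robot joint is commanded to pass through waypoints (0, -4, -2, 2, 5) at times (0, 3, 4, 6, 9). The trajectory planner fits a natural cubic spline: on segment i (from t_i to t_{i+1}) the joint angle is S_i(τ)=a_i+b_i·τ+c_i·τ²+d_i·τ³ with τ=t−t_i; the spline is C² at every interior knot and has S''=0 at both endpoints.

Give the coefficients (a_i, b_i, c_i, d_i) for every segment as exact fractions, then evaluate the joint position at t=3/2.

Δ: Δ0=-4/3, Δ1=2, Δ2=2, Δ3=1
row 1: diag=8, rhs=20; c'=1/8, d'=5/2
row 2: denom=6−1·1/8=47/8; d'=(0−1·5/2)/(47/8)=-20/47
row 3: denom=10−2·16/47=438/47; d'=(-6−2·-20/47)/(438/47)=-121/219
back: M3=-121/219
back: M2=-20/47−16/47·-121/219=-52/219
back: M1=5/2−1/8·-52/219=554/219
M: M0=0, M1=554/219, M2=-52/219, M3=-121/219, M4=0
seg 0: a=0, c=M0/2=0, d=(M1−M0)/(6·3)=277/1971, b=Δ0−h0·(2M0+M1)/6=-569/219
seg 1: a=-4, c=M1/2=277/219, d=(M2−M1)/(6·1)=-101/219, b=Δ1−h1·(2M1+M2)/6=262/219
seg 2: a=-2, c=M2/2=-26/219, d=(M3−M2)/(6·2)=-23/876, b=Δ2−h2·(2M2+M3)/6=171/73
seg 3: a=2, c=M3/2=-121/438, d=(M4−M3)/(6·3)=121/3942, b=Δ3−h3·(2M3+M4)/6=340/219
t_q=3/2 → seg 0, τ=3/2; S=0+-569/219·τ+0·τ²+277/1971·τ³=-1999/584

  seg 0: a=0 b=-569/219 c=0 d=277/1971
  seg 1: a=-4 b=262/219 c=277/219 d=-101/219
  seg 2: a=-2 b=171/73 c=-26/219 d=-23/876
  seg 3: a=2 b=340/219 c=-121/438 d=121/3942
S(3/2) = -1999/584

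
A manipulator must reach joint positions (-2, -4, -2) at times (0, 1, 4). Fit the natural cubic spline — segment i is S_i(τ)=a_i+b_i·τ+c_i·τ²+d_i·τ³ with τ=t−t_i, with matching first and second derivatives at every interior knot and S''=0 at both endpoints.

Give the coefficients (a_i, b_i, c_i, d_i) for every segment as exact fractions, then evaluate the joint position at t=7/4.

  seg 0: a=-2 b=-7/3 c=0 d=1/3
  seg 1: a=-4 b=-4/3 c=1 d=-1/9
S(7/4) = -287/64

Δ: Δ0=-2, Δ1=2/3
row 1: diag=8, rhs=16; c'=3/8, d'=2
back: M1=2
M: M0=0, M1=2, M2=0
seg 0: a=-2, c=M0/2=0, d=(M1−M0)/(6·1)=1/3, b=Δ0−h0·(2M0+M1)/6=-7/3
seg 1: a=-4, c=M1/2=1, d=(M2−M1)/(6·3)=-1/9, b=Δ1−h1·(2M1+M2)/6=-4/3
t_q=7/4 → seg 1, τ=3/4; S=-4+-4/3·τ+1·τ²+-1/9·τ³=-287/64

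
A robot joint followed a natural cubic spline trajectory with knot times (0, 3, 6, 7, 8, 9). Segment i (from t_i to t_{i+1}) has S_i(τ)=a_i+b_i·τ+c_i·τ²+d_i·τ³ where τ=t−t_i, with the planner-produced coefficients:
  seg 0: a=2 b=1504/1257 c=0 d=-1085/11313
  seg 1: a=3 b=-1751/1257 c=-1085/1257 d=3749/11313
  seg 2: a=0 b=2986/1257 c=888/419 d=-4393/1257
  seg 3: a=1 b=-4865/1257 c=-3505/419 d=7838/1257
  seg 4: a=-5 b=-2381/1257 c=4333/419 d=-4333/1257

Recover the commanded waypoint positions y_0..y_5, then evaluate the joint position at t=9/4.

y_0=2 y_1=3 y_2=0 y_3=1 y_4=-5 y_5=0
S(9/4) = 96529/26816

y_0 = S_0(0) = a_0 = 2
y_1 = S_1(0) = a_1 = 3
y_2 = S_2(0) = a_2 = 0
y_3 = S_3(0) = a_3 = 1
y_4 = S_4(0) = a_4 = -5
y_5 = S_4(1) = 0
t_q=9/4 is in segment 0 (τ=9/4); S_0(τ)=96529/26816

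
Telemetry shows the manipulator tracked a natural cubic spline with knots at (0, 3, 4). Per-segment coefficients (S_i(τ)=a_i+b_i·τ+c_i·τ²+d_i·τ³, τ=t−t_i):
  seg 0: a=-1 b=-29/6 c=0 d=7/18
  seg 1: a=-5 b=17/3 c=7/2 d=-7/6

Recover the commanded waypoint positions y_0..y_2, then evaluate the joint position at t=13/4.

y_0 = S_0(0) = a_0 = -1
y_1 = S_1(0) = a_1 = -5
y_2 = S_1(1) = 3
t_q=13/4 is in segment 1 (τ=1/4); S_1(τ)=-433/128

y_0=-1 y_1=-5 y_2=3
S(13/4) = -433/128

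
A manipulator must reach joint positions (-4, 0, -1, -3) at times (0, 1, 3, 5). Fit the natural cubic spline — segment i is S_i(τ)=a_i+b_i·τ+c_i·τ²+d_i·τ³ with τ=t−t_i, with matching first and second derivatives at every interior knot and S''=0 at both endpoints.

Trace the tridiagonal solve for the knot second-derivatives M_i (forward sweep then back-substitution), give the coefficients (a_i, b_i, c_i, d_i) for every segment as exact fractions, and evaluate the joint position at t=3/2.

  seg 0: a=-4 b=211/44 c=0 d=-35/44
  seg 1: a=0 b=53/22 c=-105/44 d=41/88
  seg 2: a=-1 b=-17/11 c=9/22 d=-3/44
S(3/2) = 469/704

Δ: Δ0=4, Δ1=-1/2, Δ2=-1
row 1: diag=6, rhs=-27; c'=1/3, d'=-9/2
row 2: denom=8−2·1/3=22/3; d'=(-3−2·-9/2)/(22/3)=9/11
back: M2=9/11
back: M1=-9/2−1/3·9/11=-105/22
M: M0=0, M1=-105/22, M2=9/11, M3=0
seg 0: a=-4, c=M0/2=0, d=(M1−M0)/(6·1)=-35/44, b=Δ0−h0·(2M0+M1)/6=211/44
seg 1: a=0, c=M1/2=-105/44, d=(M2−M1)/(6·2)=41/88, b=Δ1−h1·(2M1+M2)/6=53/22
seg 2: a=-1, c=M2/2=9/22, d=(M3−M2)/(6·2)=-3/44, b=Δ2−h2·(2M2+M3)/6=-17/11
t_q=3/2 → seg 1, τ=1/2; S=0+53/22·τ+-105/44·τ²+41/88·τ³=469/704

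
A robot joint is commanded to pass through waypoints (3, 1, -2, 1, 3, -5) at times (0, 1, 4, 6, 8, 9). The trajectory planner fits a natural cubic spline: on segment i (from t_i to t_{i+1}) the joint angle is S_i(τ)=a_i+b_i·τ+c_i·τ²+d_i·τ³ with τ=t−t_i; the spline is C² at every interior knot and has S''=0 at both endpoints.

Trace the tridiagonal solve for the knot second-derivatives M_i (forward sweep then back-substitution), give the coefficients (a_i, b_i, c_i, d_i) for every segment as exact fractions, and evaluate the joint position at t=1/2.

  seg 0: a=3 b=-1510/733 c=0 d=44/733
  seg 1: a=1 b=-1378/733 c=132/733 d=83/2199
  seg 2: a=-2 b=161/733 c=381/733 d=353/5864
  seg 3: a=1 b=4429/1466 c=2583/2932 d=-2773/2932
  seg 4: a=3 b=-7043/1466 c=-14055/2932 d=4685/2932
S(1/2) = 2899/1466

Δ: Δ0=-2, Δ1=-1, Δ2=3/2, Δ3=1, Δ4=-8
row 1: diag=8, rhs=6; c'=3/8, d'=3/4
row 2: denom=10−3·3/8=71/8; d'=(15−3·3/4)/(71/8)=102/71
row 3: denom=8−2·16/71=536/71; d'=(-3−2·102/71)/(536/71)=-417/536
row 4: denom=6−2·71/268=733/134; d'=(-54−2·-417/536)/(733/134)=-14055/1466
back: M4=-14055/1466
back: M3=-417/536−71/268·-14055/1466=2583/1466
back: M2=102/71−16/71·2583/1466=762/733
back: M1=3/4−3/8·762/733=264/733
M: M0=0, M1=264/733, M2=762/733, M3=2583/1466, M4=-14055/1466, M5=0
seg 0: a=3, c=M0/2=0, d=(M1−M0)/(6·1)=44/733, b=Δ0−h0·(2M0+M1)/6=-1510/733
seg 1: a=1, c=M1/2=132/733, d=(M2−M1)/(6·3)=83/2199, b=Δ1−h1·(2M1+M2)/6=-1378/733
seg 2: a=-2, c=M2/2=381/733, d=(M3−M2)/(6·2)=353/5864, b=Δ2−h2·(2M2+M3)/6=161/733
seg 3: a=1, c=M3/2=2583/2932, d=(M4−M3)/(6·2)=-2773/2932, b=Δ3−h3·(2M3+M4)/6=4429/1466
seg 4: a=3, c=M4/2=-14055/2932, d=(M5−M4)/(6·1)=4685/2932, b=Δ4−h4·(2M4+M5)/6=-7043/1466
t_q=1/2 → seg 0, τ=1/2; S=3+-1510/733·τ+0·τ²+44/733·τ³=2899/1466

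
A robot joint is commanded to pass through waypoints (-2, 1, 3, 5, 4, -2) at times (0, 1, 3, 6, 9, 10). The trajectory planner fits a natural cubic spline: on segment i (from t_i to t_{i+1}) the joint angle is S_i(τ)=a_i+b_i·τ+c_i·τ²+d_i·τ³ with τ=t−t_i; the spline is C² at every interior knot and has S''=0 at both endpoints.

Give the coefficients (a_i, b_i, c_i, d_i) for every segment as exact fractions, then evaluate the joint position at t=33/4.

Δ: Δ0=3, Δ1=1, Δ2=2/3, Δ3=-1/3, Δ4=-6
row 1: diag=6, rhs=-12; c'=1/3, d'=-2
row 2: denom=10−2·1/3=28/3; d'=(-2−2·-2)/(28/3)=3/14
row 3: denom=12−3·9/28=309/28; d'=(-6−3·3/14)/(309/28)=-62/103
row 4: denom=8−3·28/103=740/103; d'=(-34−3·-62/103)/(740/103)=-829/185
back: M4=-829/185
back: M3=-62/103−28/103·-829/185=114/185
back: M2=3/14−9/28·114/185=3/185
back: M1=-2−1/3·3/185=-371/185
M: M0=0, M1=-371/185, M2=3/185, M3=114/185, M4=-829/185, M5=0
seg 0: a=-2, c=M0/2=0, d=(M1−M0)/(6·1)=-371/1110, b=Δ0−h0·(2M0+M1)/6=3701/1110
seg 1: a=1, c=M1/2=-371/370, d=(M2−M1)/(6·2)=187/1110, b=Δ1−h1·(2M1+M2)/6=1294/555
seg 2: a=3, c=M2/2=3/370, d=(M3−M2)/(6·3)=1/30, b=Δ2−h2·(2M2+M3)/6=38/111
seg 3: a=5, c=M3/2=57/185, d=(M4−M3)/(6·3)=-943/3330, b=Δ3−h3·(2M3+M4)/6=1433/1110
seg 4: a=4, c=M4/2=-829/370, d=(M5−M4)/(6·1)=829/1110, b=Δ4−h4·(2M4+M5)/6=-2501/555
t_q=33/4 → seg 3, τ=9/4; S=5+1433/1110·τ+57/185·τ²+-943/3330·τ³=147737/23680

  seg 0: a=-2 b=3701/1110 c=0 d=-371/1110
  seg 1: a=1 b=1294/555 c=-371/370 d=187/1110
  seg 2: a=3 b=38/111 c=3/370 d=1/30
  seg 3: a=5 b=1433/1110 c=57/185 d=-943/3330
  seg 4: a=4 b=-2501/555 c=-829/370 d=829/1110
S(33/4) = 147737/23680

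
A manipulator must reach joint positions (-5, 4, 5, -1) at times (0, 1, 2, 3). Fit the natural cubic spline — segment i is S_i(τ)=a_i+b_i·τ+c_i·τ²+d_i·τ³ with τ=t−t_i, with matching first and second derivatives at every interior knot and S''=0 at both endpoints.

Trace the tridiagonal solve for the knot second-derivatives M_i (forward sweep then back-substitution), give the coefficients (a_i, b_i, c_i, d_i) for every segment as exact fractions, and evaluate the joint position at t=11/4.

  seg 0: a=-5 b=32/3 c=0 d=-5/3
  seg 1: a=4 b=17/3 c=-5 d=1/3
  seg 2: a=5 b=-10/3 c=-4 d=4/3
S(11/4) = 13/16

Δ: Δ0=9, Δ1=1, Δ2=-6
row 1: diag=4, rhs=-48; c'=1/4, d'=-12
row 2: denom=4−1·1/4=15/4; d'=(-42−1·-12)/(15/4)=-8
back: M2=-8
back: M1=-12−1/4·-8=-10
M: M0=0, M1=-10, M2=-8, M3=0
seg 0: a=-5, c=M0/2=0, d=(M1−M0)/(6·1)=-5/3, b=Δ0−h0·(2M0+M1)/6=32/3
seg 1: a=4, c=M1/2=-5, d=(M2−M1)/(6·1)=1/3, b=Δ1−h1·(2M1+M2)/6=17/3
seg 2: a=5, c=M2/2=-4, d=(M3−M2)/(6·1)=4/3, b=Δ2−h2·(2M2+M3)/6=-10/3
t_q=11/4 → seg 2, τ=3/4; S=5+-10/3·τ+-4·τ²+4/3·τ³=13/16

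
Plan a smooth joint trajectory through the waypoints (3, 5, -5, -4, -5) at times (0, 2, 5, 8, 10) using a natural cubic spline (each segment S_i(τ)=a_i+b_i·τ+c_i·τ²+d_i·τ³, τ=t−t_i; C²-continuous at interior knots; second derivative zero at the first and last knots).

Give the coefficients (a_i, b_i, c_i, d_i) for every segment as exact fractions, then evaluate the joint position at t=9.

  seg 0: a=3 b=739/340 c=0 d=-399/1360
  seg 1: a=5 b=-229/170 c=-1197/680 d=6721/18360
  seg 2: a=-5 b=-81/40 c=313/204 d=-4579/18360
  seg 3: a=-4 b=38/85 c=-483/680 d=161/1360
S(9) = -5637/1360

Δ: Δ0=1, Δ1=-10/3, Δ2=1/3, Δ3=-1/2
row 1: diag=10, rhs=-26; c'=3/10, d'=-13/5
row 2: denom=12−3·3/10=111/10; d'=(22−3·-13/5)/(111/10)=298/111
row 3: denom=10−3·10/37=340/37; d'=(-5−3·298/111)/(340/37)=-483/340
back: M3=-483/340
back: M2=298/111−10/37·-483/340=313/102
back: M1=-13/5−3/10·313/102=-1197/340
M: M0=0, M1=-1197/340, M2=313/102, M3=-483/340, M4=0
seg 0: a=3, c=M0/2=0, d=(M1−M0)/(6·2)=-399/1360, b=Δ0−h0·(2M0+M1)/6=739/340
seg 1: a=5, c=M1/2=-1197/680, d=(M2−M1)/(6·3)=6721/18360, b=Δ1−h1·(2M1+M2)/6=-229/170
seg 2: a=-5, c=M2/2=313/204, d=(M3−M2)/(6·3)=-4579/18360, b=Δ2−h2·(2M2+M3)/6=-81/40
seg 3: a=-4, c=M3/2=-483/680, d=(M4−M3)/(6·2)=161/1360, b=Δ3−h3·(2M3+M4)/6=38/85
t_q=9 → seg 3, τ=1; S=-4+38/85·τ+-483/680·τ²+161/1360·τ³=-5637/1360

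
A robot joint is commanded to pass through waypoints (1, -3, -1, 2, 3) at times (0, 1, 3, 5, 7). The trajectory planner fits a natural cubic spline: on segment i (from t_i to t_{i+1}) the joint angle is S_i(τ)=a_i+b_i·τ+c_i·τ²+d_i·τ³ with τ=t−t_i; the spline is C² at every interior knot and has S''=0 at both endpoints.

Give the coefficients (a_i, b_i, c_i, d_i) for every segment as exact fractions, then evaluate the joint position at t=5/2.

  seg 0: a=1 b=-200/41 c=0 d=36/41
  seg 1: a=-3 b=-92/41 c=108/41 d=-83/164
  seg 2: a=-1 b=91/41 c=-33/82 d=7/328
  seg 3: a=2 b=71/82 c=-45/164 d=15/328
S(5/2) = -2817/1312

Δ: Δ0=-4, Δ1=1, Δ2=3/2, Δ3=1/2
row 1: diag=6, rhs=30; c'=1/3, d'=5
row 2: denom=8−2·1/3=22/3; d'=(3−2·5)/(22/3)=-21/22
row 3: denom=8−2·3/11=82/11; d'=(-6−2·-21/22)/(82/11)=-45/82
back: M3=-45/82
back: M2=-21/22−3/11·-45/82=-33/41
back: M1=5−1/3·-33/41=216/41
M: M0=0, M1=216/41, M2=-33/41, M3=-45/82, M4=0
seg 0: a=1, c=M0/2=0, d=(M1−M0)/(6·1)=36/41, b=Δ0−h0·(2M0+M1)/6=-200/41
seg 1: a=-3, c=M1/2=108/41, d=(M2−M1)/(6·2)=-83/164, b=Δ1−h1·(2M1+M2)/6=-92/41
seg 2: a=-1, c=M2/2=-33/82, d=(M3−M2)/(6·2)=7/328, b=Δ2−h2·(2M2+M3)/6=91/41
seg 3: a=2, c=M3/2=-45/164, d=(M4−M3)/(6·2)=15/328, b=Δ3−h3·(2M3+M4)/6=71/82
t_q=5/2 → seg 1, τ=3/2; S=-3+-92/41·τ+108/41·τ²+-83/164·τ³=-2817/1312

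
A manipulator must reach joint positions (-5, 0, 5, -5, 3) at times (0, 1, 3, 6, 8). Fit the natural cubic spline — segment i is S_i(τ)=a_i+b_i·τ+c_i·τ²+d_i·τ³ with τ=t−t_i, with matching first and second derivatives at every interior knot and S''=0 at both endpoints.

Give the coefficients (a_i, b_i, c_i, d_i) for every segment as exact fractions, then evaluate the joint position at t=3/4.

Δ: Δ0=5, Δ1=5/2, Δ2=-10/3, Δ3=4
row 1: diag=6, rhs=-15; c'=1/3, d'=-5/2
row 2: denom=10−2·1/3=28/3; d'=(-35−2·-5/2)/(28/3)=-45/14
row 3: denom=10−3·9/28=253/28; d'=(44−3·-45/14)/(253/28)=1502/253
back: M3=1502/253
back: M2=-45/14−9/28·1502/253=-1296/253
back: M1=-5/2−1/3·-1296/253=-401/506
M: M0=0, M1=-401/506, M2=-1296/253, M3=1502/253, M4=0
seg 0: a=-5, c=M0/2=0, d=(M1−M0)/(6·1)=-401/3036, b=Δ0−h0·(2M0+M1)/6=15581/3036
seg 1: a=0, c=M1/2=-401/1012, d=(M2−M1)/(6·2)=-2191/6072, b=Δ1−h1·(2M1+M2)/6=7189/1518
seg 2: a=5, c=M2/2=-648/253, d=(M3−M2)/(6·3)=1399/2277, b=Δ2−h2·(2M2+M3)/6=-895/759
seg 3: a=-5, c=M3/2=751/253, d=(M4−M3)/(6·2)=-751/1518, b=Δ3−h3·(2M3+M4)/6=32/759
t_q=3/4 → seg 0, τ=3/4; S=-5+15581/3036·τ+0·τ²+-401/3036·τ³=-78153/64768

  seg 0: a=-5 b=15581/3036 c=0 d=-401/3036
  seg 1: a=0 b=7189/1518 c=-401/1012 d=-2191/6072
  seg 2: a=5 b=-895/759 c=-648/253 d=1399/2277
  seg 3: a=-5 b=32/759 c=751/253 d=-751/1518
S(3/4) = -78153/64768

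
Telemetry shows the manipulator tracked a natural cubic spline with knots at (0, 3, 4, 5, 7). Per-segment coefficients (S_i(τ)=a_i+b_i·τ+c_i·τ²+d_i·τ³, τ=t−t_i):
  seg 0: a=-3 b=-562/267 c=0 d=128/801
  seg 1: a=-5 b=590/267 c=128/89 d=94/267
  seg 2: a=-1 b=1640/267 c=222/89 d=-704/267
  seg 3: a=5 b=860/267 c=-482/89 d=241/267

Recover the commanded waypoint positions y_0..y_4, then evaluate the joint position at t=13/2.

y_0=-3 y_1=-5 y_2=-1 y_3=5 y_4=-3
S(13/2) = 493/712

y_0 = S_0(0) = a_0 = -3
y_1 = S_1(0) = a_1 = -5
y_2 = S_2(0) = a_2 = -1
y_3 = S_3(0) = a_3 = 5
y_4 = S_3(2) = -3
t_q=13/2 is in segment 3 (τ=3/2); S_3(τ)=493/712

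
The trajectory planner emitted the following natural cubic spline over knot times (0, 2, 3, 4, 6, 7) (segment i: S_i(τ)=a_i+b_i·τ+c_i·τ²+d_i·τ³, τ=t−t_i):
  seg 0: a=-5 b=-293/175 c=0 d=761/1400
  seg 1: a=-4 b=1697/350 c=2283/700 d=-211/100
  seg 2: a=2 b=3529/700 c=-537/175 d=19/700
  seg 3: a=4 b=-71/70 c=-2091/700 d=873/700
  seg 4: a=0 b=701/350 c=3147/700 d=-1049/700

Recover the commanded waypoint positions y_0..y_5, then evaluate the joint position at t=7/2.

y_0=-5 y_1=-4 y_2=2 y_3=4 y_4=0 y_5=5
S(7/2) = 21039/5600

y_0 = S_0(0) = a_0 = -5
y_1 = S_1(0) = a_1 = -4
y_2 = S_2(0) = a_2 = 2
y_3 = S_3(0) = a_3 = 4
y_4 = S_4(0) = a_4 = 0
y_5 = S_4(1) = 5
t_q=7/2 is in segment 2 (τ=1/2); S_2(τ)=21039/5600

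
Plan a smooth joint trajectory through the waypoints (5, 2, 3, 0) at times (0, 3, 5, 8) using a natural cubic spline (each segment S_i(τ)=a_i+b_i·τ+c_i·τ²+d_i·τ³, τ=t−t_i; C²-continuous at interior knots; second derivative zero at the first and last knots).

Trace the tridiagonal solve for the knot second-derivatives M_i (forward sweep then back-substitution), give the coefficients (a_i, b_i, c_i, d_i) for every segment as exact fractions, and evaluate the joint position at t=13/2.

  seg 0: a=5 b=-25/16 c=0 d=1/16
  seg 1: a=2 b=1/8 c=9/16 d=-3/16
  seg 2: a=3 b=1/8 c=-9/16 d=1/16
S(13/2) = 273/128

Δ: Δ0=-1, Δ1=1/2, Δ2=-1
row 1: diag=10, rhs=9; c'=1/5, d'=9/10
row 2: denom=10−2·1/5=48/5; d'=(-9−2·9/10)/(48/5)=-9/8
back: M2=-9/8
back: M1=9/10−1/5·-9/8=9/8
M: M0=0, M1=9/8, M2=-9/8, M3=0
seg 0: a=5, c=M0/2=0, d=(M1−M0)/(6·3)=1/16, b=Δ0−h0·(2M0+M1)/6=-25/16
seg 1: a=2, c=M1/2=9/16, d=(M2−M1)/(6·2)=-3/16, b=Δ1−h1·(2M1+M2)/6=1/8
seg 2: a=3, c=M2/2=-9/16, d=(M3−M2)/(6·3)=1/16, b=Δ2−h2·(2M2+M3)/6=1/8
t_q=13/2 → seg 2, τ=3/2; S=3+1/8·τ+-9/16·τ²+1/16·τ³=273/128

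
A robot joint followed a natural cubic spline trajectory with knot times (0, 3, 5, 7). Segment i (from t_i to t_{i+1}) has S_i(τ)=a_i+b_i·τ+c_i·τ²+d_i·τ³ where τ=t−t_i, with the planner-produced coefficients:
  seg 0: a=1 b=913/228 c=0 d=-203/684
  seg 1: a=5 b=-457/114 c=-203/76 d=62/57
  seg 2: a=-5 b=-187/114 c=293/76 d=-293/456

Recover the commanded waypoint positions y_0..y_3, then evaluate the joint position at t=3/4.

y_0 = S_0(0) = a_0 = 1
y_1 = S_1(0) = a_1 = 5
y_2 = S_2(0) = a_2 = -5
y_3 = S_2(2) = 2
t_q=3/4 is in segment 0 (τ=3/4); S_0(τ)=18863/4864

y_0=1 y_1=5 y_2=-5 y_3=2
S(3/4) = 18863/4864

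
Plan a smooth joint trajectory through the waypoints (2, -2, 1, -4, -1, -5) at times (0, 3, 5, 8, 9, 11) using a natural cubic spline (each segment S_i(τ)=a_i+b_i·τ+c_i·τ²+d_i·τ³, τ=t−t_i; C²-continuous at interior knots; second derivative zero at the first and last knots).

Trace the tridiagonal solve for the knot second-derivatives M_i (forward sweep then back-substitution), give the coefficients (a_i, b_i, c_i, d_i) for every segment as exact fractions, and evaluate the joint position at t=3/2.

  seg 0: a=2 b=-10319/3972 c=0 d=5023/35748
  seg 1: a=-2 b=2375/1986 c=5023/3972 d=-1473/2648
  seg 2: a=1 b=-418/993 c=-4117/1986 d=9877/17874
  seg 3: a=-4 b=4093/1986 c=960/331 d=-3895/1986
  seg 4: a=-1 b=1964/993 c=-1975/662 d=1975/3972
S(3/2) = -15069/10592

Δ: Δ0=-4/3, Δ1=3/2, Δ2=-5/3, Δ3=3, Δ4=-2
row 1: diag=10, rhs=17; c'=1/5, d'=17/10
row 2: denom=10−2·1/5=48/5; d'=(-19−2·17/10)/(48/5)=-7/3
row 3: denom=8−3·5/16=113/16; d'=(28−3·-7/3)/(113/16)=560/113
row 4: denom=6−1·16/113=662/113; d'=(-30−1·560/113)/(662/113)=-1975/331
back: M4=-1975/331
back: M3=560/113−16/113·-1975/331=1920/331
back: M2=-7/3−5/16·1920/331=-4117/993
back: M1=17/10−1/5·-4117/993=5023/1986
M: M0=0, M1=5023/1986, M2=-4117/993, M3=1920/331, M4=-1975/331, M5=0
seg 0: a=2, c=M0/2=0, d=(M1−M0)/(6·3)=5023/35748, b=Δ0−h0·(2M0+M1)/6=-10319/3972
seg 1: a=-2, c=M1/2=5023/3972, d=(M2−M1)/(6·2)=-1473/2648, b=Δ1−h1·(2M1+M2)/6=2375/1986
seg 2: a=1, c=M2/2=-4117/1986, d=(M3−M2)/(6·3)=9877/17874, b=Δ2−h2·(2M2+M3)/6=-418/993
seg 3: a=-4, c=M3/2=960/331, d=(M4−M3)/(6·1)=-3895/1986, b=Δ3−h3·(2M3+M4)/6=4093/1986
seg 4: a=-1, c=M4/2=-1975/662, d=(M5−M4)/(6·2)=1975/3972, b=Δ4−h4·(2M4+M5)/6=1964/993
t_q=3/2 → seg 0, τ=3/2; S=2+-10319/3972·τ+0·τ²+5023/35748·τ³=-15069/10592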